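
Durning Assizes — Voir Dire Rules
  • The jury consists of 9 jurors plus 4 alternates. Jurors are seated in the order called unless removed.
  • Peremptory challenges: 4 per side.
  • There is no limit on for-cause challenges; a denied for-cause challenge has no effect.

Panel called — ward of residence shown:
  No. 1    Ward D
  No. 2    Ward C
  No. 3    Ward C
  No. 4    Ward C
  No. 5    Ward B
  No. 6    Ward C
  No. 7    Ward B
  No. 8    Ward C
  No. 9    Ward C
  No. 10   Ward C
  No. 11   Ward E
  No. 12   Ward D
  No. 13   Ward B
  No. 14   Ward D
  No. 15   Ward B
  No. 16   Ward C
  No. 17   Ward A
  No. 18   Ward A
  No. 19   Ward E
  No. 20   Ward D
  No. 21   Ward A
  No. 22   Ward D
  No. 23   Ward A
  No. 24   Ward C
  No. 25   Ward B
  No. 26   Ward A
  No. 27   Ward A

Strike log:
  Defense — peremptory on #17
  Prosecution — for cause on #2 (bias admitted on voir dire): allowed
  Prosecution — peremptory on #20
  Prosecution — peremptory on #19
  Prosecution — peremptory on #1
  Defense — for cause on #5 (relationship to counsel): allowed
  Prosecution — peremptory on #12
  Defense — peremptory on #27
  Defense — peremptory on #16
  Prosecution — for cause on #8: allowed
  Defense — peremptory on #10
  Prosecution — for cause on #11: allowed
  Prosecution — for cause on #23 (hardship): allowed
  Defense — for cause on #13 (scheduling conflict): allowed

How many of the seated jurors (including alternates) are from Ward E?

0

Removed: #1, #2, #5, #8, #10, #11, #12, #13, #16, #17, #19, #20, #23, #27.
Seated (13 incl. alternates): #3, #4, #6, #7, #9, #14, #15, #18, #21, #22, #24, #25, #26.
None of those are in Ward E → 0.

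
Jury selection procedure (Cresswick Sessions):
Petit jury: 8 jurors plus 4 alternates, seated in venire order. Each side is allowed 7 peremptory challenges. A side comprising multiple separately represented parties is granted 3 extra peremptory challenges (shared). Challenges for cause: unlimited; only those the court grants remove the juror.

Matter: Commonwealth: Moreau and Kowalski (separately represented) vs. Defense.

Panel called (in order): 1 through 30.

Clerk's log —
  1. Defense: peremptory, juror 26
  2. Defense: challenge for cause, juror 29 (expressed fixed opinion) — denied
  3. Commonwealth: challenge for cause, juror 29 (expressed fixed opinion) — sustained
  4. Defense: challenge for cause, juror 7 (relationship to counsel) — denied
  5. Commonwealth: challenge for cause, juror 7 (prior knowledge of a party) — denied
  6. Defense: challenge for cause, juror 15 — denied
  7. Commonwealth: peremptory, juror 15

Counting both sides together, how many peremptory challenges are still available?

15

Commonwealth allotment: 7 base + 3 multi-party = 10. Defense allotment: 7.
Commonwealth peremptories used: #15 — 1 (for-cause on #29, #7 don't count).
Defense peremptories used: #26 — 1 (for-cause on #29, #7, #15 don't count).
Remaining: (10 − 1) + (7 − 1) = 15.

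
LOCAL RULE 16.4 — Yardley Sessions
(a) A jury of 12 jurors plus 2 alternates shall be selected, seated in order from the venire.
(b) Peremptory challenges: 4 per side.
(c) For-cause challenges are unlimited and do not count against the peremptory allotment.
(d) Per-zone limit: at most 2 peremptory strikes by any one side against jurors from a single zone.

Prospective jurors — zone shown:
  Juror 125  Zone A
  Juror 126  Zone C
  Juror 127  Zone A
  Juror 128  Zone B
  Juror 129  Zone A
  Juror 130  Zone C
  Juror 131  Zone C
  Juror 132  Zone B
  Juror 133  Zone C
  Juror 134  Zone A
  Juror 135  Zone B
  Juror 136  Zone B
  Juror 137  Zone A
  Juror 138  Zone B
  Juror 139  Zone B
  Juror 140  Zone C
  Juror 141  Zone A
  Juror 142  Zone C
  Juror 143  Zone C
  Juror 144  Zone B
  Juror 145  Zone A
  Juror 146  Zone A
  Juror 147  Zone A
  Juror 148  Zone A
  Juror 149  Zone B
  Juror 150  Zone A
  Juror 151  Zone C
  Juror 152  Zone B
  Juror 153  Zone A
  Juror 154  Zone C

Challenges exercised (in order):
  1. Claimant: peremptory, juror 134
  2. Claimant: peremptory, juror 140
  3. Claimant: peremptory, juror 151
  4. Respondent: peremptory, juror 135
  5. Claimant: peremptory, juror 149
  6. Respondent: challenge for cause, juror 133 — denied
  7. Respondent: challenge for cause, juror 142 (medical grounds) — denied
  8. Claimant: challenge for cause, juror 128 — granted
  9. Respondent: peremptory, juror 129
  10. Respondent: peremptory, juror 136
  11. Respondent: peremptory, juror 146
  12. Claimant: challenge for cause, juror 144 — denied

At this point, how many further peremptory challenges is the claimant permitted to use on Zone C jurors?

Claimant peremptories so far: #134, #140, #151, #149 — 4 of 4 used, 0 left overall.
Against Zone C: #140, #151 — 2 used; per-zone cap 2 leaves 0.
Binding limit: min(0, 0) = 0.

0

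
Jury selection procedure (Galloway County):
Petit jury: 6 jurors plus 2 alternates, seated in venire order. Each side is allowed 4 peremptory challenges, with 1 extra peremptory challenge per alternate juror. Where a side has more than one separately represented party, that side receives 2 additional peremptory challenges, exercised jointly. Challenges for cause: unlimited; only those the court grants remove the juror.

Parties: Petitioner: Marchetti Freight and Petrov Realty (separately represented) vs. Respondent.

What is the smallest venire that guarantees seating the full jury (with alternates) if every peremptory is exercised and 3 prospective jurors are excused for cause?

Seats to fill: 6 + 2 alternates = 8.
Peremptories — Petitioner: 4 + 1×2 + 2 = 8; Respondent: 4 + 1×2 = 6; total 14.
For-cause removals: 3.
Minimum venire: 8 + 14 + 3 = 25.

25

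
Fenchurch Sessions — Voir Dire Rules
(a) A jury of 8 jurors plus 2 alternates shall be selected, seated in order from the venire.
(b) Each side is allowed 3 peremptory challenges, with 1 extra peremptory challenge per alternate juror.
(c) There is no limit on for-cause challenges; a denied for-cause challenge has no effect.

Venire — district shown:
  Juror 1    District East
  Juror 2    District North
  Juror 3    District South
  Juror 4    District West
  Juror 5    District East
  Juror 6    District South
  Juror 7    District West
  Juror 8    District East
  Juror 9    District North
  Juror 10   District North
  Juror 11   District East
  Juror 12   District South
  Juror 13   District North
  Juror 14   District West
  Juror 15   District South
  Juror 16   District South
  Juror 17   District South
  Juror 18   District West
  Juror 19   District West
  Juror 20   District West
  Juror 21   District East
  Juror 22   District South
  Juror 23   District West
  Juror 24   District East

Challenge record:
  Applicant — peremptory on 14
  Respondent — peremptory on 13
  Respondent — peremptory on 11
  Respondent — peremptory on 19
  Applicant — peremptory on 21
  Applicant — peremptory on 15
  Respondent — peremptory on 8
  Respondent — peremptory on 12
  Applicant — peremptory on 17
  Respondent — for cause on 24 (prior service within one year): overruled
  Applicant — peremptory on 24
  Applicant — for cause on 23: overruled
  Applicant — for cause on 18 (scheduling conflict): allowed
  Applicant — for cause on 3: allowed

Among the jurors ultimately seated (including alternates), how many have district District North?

Removed: #3, #8, #11, #12, #13, #14, #15, #17, #18, #19, #21, #24.
Seated (10 incl. alternates): #1, #2, #4, #5, #6, #7, #9, #10, #16, #20.
Of those, in District North: #2, #9, #10 → 3.

3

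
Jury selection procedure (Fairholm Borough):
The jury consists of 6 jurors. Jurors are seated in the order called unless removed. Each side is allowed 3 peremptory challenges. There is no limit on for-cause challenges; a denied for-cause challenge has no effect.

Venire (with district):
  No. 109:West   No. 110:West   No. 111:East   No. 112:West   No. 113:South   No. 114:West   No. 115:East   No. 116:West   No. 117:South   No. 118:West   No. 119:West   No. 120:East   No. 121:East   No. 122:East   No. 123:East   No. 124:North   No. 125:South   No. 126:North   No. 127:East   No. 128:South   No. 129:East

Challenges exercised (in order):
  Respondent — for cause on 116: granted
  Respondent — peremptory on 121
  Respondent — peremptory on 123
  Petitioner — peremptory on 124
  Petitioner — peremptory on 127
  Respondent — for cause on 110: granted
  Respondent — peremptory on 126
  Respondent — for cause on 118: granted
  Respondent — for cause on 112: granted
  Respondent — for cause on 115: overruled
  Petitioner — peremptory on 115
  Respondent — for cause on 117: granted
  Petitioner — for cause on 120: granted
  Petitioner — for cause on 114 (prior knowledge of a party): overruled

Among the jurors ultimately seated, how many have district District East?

Removed: #110, #112, #115, #116, #117, #118, #120, #121, #123, #124, #126, #127.
Seated jurors 1–6: #109, #111, #113, #114, #119, #122.
Of those, in District East: #111, #122 → 2.

2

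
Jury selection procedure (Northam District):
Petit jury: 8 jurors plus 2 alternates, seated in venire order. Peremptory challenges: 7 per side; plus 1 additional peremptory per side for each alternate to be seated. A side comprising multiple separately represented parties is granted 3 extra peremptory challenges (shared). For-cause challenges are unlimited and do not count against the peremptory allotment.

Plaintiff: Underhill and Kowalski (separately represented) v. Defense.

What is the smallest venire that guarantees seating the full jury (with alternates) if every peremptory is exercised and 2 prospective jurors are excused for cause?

33

Seats to fill: 8 + 2 alternates = 10.
Peremptories — Plaintiff: 7 + 1×2 + 3 = 12; Defense: 7 + 1×2 = 9; total 21.
For-cause removals: 2.
Minimum venire: 10 + 21 + 2 = 33.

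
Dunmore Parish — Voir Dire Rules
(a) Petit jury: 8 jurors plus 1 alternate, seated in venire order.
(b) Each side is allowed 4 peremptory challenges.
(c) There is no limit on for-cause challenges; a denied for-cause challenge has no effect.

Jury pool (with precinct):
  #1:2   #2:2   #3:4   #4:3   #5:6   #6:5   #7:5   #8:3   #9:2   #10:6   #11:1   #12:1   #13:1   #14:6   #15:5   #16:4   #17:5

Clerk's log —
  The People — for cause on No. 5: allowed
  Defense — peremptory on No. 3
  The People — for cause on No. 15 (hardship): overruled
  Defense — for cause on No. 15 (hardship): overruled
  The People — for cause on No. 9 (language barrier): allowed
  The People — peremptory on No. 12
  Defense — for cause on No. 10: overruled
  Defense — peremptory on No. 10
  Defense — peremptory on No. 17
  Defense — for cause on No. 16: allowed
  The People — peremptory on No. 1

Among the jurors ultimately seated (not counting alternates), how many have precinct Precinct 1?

Removed: #1, #3, #5, #9, #10, #12, #16, #17.
Seated jurors 1–8: #2, #4, #6, #7, #8, #11, #13, #14 (alternates #15 not counted).
Of those, in Precinct 1: #11, #13 → 2.

2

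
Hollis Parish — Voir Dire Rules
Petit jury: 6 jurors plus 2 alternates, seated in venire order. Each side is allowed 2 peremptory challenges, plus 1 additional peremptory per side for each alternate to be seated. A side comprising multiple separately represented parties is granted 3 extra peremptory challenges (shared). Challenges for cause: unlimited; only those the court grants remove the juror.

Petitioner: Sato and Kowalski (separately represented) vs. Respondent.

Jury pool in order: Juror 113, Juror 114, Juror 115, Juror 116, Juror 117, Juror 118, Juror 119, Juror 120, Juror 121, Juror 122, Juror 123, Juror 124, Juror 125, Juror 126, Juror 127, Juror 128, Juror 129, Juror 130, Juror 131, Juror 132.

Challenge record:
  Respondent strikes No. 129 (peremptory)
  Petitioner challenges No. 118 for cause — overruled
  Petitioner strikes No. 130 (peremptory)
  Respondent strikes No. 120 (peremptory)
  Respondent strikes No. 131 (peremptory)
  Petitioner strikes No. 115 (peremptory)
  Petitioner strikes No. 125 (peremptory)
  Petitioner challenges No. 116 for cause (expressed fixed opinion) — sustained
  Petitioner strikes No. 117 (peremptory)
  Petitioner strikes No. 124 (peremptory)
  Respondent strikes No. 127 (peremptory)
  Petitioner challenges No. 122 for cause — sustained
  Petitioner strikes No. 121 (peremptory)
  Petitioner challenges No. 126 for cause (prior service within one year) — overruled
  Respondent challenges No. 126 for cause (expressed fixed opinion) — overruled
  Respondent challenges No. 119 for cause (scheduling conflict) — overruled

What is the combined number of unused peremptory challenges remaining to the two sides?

Petitioner allotment: 2 base + 1 × 2 alternates + 3 multi-party = 7. Respondent allotment: 2 base + 1 × 2 alternates = 4.
Petitioner peremptories used: #130, #115, #125, #117, #124, #121 — 6 (for-cause on #118, #116, #122, #126 don't count).
Respondent peremptories used: #129, #120, #131, #127 — 4 (for-cause on #126, #119 don't count).
Remaining: (7 − 6) + (4 − 4) = 1.

1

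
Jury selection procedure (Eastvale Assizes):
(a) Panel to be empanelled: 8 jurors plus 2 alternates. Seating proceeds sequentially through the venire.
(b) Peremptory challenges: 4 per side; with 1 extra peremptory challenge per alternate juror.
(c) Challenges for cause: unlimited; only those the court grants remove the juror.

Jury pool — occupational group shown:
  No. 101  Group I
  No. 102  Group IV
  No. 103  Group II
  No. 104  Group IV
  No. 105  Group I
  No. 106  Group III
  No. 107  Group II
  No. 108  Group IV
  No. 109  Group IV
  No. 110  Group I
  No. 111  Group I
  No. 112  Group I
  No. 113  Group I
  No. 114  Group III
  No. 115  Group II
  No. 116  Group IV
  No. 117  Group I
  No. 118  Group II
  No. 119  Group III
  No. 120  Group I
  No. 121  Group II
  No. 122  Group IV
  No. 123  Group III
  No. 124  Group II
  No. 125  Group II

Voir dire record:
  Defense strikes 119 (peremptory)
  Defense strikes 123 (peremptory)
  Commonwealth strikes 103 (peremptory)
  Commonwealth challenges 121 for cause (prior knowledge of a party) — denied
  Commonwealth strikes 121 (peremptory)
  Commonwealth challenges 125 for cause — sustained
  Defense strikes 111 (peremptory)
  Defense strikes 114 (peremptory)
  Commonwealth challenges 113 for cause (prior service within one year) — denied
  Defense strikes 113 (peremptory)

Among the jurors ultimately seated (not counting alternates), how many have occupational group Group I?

Removed: #103, #111, #113, #114, #119, #121, #123, #125.
Seated jurors 1–8: #101, #102, #104, #105, #106, #107, #108, #109 (alternates #110, #112 not counted).
Of those, in Group I: #101, #105 → 2.

2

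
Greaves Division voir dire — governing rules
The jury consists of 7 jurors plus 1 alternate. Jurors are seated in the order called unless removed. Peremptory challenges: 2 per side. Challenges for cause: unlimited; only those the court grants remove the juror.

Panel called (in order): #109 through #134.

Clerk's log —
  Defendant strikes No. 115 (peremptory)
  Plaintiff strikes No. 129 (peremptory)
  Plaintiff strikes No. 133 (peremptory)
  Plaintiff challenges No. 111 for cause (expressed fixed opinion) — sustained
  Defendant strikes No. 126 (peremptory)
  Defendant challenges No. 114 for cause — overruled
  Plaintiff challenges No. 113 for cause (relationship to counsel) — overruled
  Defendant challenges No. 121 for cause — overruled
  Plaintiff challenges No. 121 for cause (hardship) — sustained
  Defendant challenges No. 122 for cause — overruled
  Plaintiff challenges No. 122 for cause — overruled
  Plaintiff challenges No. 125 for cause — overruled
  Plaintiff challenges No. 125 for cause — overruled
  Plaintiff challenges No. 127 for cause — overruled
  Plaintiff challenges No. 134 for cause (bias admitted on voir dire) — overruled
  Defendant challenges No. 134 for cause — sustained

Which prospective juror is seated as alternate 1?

118

Removed: #111, #115, #121, #126, #129, #133, #134. (#113, #114, #122, #125, #127 stay — for-cause denied.)
Filling seats in venire order through position 8: #109, #110, #112, #113, #114, #116, #117, #118.
So alternate 1 is #118.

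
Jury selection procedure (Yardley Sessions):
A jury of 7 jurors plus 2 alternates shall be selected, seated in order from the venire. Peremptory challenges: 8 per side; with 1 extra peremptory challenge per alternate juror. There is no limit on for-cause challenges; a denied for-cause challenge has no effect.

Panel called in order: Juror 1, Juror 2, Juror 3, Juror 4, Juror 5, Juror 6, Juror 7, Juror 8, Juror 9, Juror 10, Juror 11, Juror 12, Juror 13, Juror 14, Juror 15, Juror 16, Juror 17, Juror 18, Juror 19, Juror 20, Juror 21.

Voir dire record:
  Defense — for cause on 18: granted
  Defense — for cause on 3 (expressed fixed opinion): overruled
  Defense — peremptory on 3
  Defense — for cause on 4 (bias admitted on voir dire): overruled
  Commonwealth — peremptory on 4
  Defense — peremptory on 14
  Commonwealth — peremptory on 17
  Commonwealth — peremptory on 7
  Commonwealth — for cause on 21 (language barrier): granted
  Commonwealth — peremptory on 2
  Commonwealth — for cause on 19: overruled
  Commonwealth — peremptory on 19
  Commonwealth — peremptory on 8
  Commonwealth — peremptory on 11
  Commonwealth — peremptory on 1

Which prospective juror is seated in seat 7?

15

Removed: #1, #2, #3, #4, #7, #8, #11, #14, #17, #18, #19, #21.
Seating in order: seats 1–7 → #5, #6, #9, #10, #12, #13, #15; alternates → #16, #20.
So seat 7 is #15.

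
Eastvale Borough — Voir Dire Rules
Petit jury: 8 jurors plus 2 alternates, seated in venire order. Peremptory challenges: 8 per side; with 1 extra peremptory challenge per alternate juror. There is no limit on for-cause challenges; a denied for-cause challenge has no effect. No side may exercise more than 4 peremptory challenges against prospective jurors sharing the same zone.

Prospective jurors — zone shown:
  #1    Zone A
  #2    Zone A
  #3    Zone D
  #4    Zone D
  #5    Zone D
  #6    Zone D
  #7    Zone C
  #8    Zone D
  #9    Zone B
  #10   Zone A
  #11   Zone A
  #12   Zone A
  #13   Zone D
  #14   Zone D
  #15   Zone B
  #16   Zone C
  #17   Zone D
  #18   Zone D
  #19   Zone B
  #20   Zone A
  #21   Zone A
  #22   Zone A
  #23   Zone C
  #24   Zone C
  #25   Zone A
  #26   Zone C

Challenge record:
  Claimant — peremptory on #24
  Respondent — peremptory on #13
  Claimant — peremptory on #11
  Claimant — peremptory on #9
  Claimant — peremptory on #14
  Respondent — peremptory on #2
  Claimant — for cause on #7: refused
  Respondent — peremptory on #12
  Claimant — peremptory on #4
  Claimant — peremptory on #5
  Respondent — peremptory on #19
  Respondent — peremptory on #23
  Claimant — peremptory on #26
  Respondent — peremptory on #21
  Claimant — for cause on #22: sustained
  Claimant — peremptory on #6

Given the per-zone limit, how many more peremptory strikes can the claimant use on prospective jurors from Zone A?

2

Claimant peremptories so far: #24, #11, #9, #14, #4, #5, #26, #6 — 8 of 10 used, 2 left overall.
Against Zone A: #11 — 1 used; per-zone cap 4 leaves 3.
Binding limit: min(2, 3) = 2.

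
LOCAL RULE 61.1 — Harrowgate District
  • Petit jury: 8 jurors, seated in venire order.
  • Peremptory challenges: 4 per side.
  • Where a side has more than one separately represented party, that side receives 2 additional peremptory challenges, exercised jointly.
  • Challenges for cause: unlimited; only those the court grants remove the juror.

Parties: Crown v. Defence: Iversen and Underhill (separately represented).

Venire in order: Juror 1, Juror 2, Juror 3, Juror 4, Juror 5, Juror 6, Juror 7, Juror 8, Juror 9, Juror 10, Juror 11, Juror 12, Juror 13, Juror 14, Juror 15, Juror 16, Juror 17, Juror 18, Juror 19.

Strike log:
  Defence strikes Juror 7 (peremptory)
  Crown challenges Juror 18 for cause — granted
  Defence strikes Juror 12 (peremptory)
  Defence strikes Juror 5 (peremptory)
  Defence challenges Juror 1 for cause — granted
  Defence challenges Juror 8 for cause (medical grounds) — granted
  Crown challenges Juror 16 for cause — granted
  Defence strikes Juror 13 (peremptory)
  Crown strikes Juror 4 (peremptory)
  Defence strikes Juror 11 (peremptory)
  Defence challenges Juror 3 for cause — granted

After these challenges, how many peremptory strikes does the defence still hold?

1

Defence allotment: 4 base + 2 multi-party = 6.
Defence peremptories used: #7, #12, #5, #13, #11 — 5 (for-cause on #1, #8, #3 don't count).
Remaining: 6 − 5 = 1.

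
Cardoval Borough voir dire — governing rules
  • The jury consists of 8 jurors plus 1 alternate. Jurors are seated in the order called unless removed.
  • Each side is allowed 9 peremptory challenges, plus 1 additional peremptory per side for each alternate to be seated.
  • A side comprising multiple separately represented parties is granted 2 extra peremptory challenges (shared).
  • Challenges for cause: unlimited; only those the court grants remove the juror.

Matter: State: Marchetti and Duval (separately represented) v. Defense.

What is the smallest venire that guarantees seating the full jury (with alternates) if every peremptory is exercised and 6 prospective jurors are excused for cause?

37

Seats to fill: 8 + 1 alternates = 9.
Peremptories — State: 9 + 1×1 + 2 = 12; Defense: 9 + 1×1 = 10; total 22.
For-cause removals: 6.
Minimum venire: 9 + 22 + 6 = 37.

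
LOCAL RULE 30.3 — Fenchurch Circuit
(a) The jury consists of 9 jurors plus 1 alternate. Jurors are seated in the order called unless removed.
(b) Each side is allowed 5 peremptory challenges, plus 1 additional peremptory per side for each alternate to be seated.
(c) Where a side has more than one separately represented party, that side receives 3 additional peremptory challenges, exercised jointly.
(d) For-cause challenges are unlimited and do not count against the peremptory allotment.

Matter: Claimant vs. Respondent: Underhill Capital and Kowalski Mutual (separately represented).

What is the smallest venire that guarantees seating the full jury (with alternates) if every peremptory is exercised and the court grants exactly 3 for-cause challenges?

Seats to fill: 9 + 1 alternates = 10.
Peremptories — Claimant: 5 + 1×1 = 6; Respondent: 5 + 1×1 + 3 = 9; total 15.
For-cause removals: 3.
Minimum venire: 10 + 15 + 3 = 28.

28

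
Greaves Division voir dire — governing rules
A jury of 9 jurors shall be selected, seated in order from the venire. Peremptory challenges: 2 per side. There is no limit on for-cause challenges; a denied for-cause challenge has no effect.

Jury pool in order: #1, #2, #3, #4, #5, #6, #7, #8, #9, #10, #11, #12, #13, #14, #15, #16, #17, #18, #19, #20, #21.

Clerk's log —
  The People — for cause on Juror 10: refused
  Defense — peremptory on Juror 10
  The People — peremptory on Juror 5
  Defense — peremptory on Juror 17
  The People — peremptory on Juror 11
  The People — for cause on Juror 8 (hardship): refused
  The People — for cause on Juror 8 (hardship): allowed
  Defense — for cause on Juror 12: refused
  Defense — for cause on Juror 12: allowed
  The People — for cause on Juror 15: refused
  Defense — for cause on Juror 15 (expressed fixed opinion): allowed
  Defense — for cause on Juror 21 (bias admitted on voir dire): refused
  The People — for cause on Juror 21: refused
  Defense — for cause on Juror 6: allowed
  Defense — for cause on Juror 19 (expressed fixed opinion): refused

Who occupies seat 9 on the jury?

16

Removed: #5, #6, #8, #10, #11, #12, #15, #17. (#19, #21 stay — for-cause denied.)
Seating in order: seats 1–9 → #1, #2, #3, #4, #7, #9, #13, #14, #16.
So seat 9 is #16.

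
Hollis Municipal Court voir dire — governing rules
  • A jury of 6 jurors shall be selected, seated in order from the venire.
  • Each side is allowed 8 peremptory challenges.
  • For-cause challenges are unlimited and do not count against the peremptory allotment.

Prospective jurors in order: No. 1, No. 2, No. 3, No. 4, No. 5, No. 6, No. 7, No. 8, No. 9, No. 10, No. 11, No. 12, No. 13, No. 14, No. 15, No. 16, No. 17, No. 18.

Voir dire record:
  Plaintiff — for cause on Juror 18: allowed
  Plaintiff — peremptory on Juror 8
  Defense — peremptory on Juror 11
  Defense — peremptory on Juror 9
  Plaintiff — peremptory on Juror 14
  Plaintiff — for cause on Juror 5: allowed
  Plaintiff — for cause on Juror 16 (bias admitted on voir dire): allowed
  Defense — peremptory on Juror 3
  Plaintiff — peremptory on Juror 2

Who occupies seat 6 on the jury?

12

Removed: #2, #3, #5, #8, #9, #11, #14, #16, #18.
Seating in order: seats 1–6 → #1, #4, #6, #7, #10, #12.
So seat 6 is #12.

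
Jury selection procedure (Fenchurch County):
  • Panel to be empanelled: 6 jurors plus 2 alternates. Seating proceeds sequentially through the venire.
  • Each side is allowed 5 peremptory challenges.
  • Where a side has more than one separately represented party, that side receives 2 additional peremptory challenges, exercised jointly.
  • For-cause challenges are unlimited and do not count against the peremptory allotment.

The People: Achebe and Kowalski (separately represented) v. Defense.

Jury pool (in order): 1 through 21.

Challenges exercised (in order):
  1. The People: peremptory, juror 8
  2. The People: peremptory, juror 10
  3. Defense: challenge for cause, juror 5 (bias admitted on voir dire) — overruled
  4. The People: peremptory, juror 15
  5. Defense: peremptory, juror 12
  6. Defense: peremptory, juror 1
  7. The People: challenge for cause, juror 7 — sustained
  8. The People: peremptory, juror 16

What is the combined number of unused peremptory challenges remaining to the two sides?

6

The People allotment: 5 base + 2 multi-party = 7. Defense allotment: 5.
The People peremptories used: #8, #10, #15, #16 — 4 (the for-cause on #7 doesn't count).
Defense peremptories used: #12, #1 — 2 (the for-cause on #5 doesn't count).
Remaining: (7 − 4) + (5 − 2) = 6.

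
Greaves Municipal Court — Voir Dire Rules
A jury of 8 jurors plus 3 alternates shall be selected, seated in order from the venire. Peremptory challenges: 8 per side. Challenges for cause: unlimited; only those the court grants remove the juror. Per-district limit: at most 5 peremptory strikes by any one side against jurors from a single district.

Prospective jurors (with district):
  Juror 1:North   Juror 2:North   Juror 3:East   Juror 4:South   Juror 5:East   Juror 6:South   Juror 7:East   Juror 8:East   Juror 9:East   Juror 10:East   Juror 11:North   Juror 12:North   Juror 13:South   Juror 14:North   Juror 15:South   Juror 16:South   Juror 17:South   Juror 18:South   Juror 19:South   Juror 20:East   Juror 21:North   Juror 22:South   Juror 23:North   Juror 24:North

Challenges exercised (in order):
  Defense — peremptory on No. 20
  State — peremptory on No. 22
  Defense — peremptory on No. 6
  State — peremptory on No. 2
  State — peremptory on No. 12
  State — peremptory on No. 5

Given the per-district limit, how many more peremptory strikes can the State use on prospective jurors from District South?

4

State peremptories so far: #22, #2, #12, #5 — 4 of 8 used, 4 left overall.
Against District South: #22 — 1 used; per-district cap 5 leaves 4.
Binding limit: min(4, 4) = 4.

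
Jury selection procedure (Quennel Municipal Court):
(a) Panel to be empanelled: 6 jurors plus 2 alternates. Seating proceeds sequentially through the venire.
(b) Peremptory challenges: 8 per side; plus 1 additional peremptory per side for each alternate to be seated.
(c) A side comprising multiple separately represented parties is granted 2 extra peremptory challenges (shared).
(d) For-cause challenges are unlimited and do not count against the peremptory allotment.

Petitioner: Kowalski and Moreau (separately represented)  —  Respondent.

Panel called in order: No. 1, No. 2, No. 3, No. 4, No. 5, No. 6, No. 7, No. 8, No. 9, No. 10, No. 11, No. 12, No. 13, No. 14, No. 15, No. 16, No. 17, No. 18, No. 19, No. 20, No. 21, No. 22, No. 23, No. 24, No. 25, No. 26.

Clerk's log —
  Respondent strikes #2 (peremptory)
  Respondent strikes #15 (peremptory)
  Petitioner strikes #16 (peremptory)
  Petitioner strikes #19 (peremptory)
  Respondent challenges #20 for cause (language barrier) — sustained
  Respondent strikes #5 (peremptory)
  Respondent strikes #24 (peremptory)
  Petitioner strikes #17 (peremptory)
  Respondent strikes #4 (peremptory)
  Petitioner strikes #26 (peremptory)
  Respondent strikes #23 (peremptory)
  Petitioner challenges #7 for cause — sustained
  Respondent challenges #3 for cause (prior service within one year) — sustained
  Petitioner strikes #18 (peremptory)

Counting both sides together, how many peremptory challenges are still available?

Petitioner allotment: 8 base + 1 × 2 alternates + 2 multi-party = 12. Respondent allotment: 8 base + 1 × 2 alternates = 10.
Petitioner peremptories used: #16, #19, #17, #26, #18 — 5 (the for-cause on #7 doesn't count).
Respondent peremptories used: #2, #15, #5, #24, #4, #23 — 6 (for-cause on #20, #3 don't count).
Remaining: (12 − 5) + (10 − 6) = 11.

11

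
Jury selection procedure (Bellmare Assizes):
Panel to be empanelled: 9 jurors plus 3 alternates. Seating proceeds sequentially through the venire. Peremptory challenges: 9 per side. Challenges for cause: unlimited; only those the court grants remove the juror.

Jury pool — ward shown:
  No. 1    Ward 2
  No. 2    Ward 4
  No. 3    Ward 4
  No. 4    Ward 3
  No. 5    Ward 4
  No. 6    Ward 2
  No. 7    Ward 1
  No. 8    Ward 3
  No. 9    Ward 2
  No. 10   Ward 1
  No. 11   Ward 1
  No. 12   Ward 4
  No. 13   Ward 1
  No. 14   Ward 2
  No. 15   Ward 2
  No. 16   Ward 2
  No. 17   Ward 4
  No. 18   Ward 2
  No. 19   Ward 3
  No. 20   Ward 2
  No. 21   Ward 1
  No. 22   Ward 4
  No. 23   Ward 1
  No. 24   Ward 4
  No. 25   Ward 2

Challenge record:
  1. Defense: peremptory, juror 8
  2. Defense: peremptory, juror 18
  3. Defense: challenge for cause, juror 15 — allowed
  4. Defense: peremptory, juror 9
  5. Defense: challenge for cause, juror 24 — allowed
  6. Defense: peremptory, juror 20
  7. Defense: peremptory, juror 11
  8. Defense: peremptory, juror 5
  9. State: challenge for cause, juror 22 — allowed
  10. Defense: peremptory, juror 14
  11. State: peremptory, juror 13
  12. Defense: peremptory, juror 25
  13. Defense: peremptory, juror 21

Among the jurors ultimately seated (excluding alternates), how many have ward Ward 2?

Removed: #5, #8, #9, #11, #13, #14, #15, #18, #20, #21, #22, #24, #25.
Seated jurors 1–9: #1, #2, #3, #4, #6, #7, #10, #12, #16 (alternates #17, #19, #23 not counted).
Of those, in Ward 2: #1, #6, #16 → 3.

3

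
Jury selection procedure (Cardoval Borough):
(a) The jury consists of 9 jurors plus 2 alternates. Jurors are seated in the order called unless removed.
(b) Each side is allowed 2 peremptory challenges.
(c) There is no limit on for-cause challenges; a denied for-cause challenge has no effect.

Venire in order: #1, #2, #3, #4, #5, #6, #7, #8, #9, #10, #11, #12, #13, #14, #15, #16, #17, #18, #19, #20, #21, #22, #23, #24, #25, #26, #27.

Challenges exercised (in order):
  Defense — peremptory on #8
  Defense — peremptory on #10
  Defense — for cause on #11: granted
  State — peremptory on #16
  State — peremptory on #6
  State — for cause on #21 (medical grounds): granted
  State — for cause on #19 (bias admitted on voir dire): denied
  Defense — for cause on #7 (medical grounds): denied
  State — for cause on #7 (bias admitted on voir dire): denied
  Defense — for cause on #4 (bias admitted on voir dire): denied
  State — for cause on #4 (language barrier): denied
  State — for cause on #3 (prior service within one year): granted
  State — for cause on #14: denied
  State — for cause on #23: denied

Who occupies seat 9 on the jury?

Removed: #3, #6, #8, #10, #11, #16, #21. (#4, #7, #14, #19, #23 stay — for-cause denied.)
Seating in order: seats 1–9 → #1, #2, #4, #5, #7, #9, #12, #13, #14; alternates → #15, #17.
So seat 9 is #14.

14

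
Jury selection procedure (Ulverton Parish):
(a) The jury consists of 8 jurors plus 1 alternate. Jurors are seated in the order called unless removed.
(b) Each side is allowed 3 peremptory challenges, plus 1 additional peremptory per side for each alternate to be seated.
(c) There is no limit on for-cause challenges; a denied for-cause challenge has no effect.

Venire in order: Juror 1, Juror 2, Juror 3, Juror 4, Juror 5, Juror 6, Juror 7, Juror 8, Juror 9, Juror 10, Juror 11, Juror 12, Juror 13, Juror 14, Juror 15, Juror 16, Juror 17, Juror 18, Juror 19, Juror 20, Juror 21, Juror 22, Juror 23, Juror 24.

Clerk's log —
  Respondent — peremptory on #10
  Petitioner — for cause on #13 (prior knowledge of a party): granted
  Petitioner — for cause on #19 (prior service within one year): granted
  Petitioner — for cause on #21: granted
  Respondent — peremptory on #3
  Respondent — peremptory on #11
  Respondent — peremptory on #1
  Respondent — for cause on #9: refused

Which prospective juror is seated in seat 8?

12

Removed: #1, #3, #10, #11, #13, #19, #21. (#9 stays — for-cause denied.)
Seating in order: seats 1–8 → #2, #4, #5, #6, #7, #8, #9, #12; alternates → #14.
So seat 8 is #12.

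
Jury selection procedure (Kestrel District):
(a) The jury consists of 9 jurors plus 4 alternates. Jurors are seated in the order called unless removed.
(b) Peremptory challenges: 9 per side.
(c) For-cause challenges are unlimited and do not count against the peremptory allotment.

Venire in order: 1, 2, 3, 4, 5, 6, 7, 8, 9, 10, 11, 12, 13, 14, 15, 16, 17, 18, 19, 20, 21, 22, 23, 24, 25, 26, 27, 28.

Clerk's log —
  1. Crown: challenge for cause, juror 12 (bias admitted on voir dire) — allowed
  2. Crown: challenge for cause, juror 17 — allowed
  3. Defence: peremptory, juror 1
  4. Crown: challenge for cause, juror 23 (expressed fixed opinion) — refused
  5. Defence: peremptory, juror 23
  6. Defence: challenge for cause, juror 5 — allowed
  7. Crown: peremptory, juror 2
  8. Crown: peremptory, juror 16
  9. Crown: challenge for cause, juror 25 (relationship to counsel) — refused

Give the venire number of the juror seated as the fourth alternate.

Removed: #1, #2, #5, #12, #16, #17, #23. (#25 stays — for-cause denied.)
Seating in order: seats 1–9 → #3, #4, #6, #7, #8, #9, #10, #11, #13; alternates → #14, #15, #18, #19.
So alternate 4 is #19.

19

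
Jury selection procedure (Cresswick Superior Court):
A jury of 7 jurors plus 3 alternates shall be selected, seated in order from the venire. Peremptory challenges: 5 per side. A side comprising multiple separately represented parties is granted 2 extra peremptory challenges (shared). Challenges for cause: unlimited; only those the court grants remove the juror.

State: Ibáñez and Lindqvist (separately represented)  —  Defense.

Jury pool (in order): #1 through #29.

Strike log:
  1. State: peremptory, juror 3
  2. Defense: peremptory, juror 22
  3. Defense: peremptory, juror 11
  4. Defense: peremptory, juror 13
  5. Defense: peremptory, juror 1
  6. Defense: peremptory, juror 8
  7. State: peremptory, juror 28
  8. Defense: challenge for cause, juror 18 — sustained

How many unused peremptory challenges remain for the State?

5

State allotment: 5 base + 2 multi-party = 7.
State peremptories used: #3, #28 — 2.
Remaining: 7 − 2 = 5.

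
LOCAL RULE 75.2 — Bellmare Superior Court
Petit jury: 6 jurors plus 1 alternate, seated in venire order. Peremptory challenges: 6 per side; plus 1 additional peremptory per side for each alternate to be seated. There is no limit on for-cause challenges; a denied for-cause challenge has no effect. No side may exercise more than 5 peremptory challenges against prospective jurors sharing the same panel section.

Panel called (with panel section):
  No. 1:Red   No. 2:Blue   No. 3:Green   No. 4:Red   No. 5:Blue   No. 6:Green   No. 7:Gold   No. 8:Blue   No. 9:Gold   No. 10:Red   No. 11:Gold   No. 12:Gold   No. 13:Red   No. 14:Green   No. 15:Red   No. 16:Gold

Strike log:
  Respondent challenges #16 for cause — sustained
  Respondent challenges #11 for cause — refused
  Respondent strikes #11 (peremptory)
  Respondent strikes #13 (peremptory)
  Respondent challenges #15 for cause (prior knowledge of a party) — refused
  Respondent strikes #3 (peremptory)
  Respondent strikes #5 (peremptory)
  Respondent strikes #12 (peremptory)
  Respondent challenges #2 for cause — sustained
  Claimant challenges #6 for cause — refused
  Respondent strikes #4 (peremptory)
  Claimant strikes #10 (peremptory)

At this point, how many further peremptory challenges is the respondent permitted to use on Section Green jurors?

Respondent peremptories so far: #11, #13, #3, #5, #12, #4 — 6 of 7 used, 1 left overall.
Against Section Green: #3 — 1 used; per-section cap 5 leaves 4.
Binding limit: min(1, 4) = 1.

1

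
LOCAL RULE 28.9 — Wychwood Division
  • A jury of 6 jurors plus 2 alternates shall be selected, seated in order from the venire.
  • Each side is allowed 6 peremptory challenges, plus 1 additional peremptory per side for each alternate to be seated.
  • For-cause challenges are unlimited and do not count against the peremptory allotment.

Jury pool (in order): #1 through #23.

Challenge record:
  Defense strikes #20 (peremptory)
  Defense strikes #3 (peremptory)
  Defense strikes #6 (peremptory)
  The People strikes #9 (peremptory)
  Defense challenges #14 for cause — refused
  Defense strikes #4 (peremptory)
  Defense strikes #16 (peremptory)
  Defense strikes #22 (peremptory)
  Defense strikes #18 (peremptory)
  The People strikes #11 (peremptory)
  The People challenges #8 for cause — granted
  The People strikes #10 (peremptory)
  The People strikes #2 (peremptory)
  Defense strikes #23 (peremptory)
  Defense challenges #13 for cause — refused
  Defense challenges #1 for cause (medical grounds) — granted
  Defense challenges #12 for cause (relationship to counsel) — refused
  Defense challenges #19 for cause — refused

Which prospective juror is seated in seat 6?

15

Removed: #1, #2, #3, #4, #6, #8, #9, #10, #11, #16, #18, #20, #22, #23. (#12, #13, #14, #19 stay — for-cause denied.)
Filling seats in venire order through position 6: #5, #7, #12, #13, #14, #15.
So seat 6 is #15.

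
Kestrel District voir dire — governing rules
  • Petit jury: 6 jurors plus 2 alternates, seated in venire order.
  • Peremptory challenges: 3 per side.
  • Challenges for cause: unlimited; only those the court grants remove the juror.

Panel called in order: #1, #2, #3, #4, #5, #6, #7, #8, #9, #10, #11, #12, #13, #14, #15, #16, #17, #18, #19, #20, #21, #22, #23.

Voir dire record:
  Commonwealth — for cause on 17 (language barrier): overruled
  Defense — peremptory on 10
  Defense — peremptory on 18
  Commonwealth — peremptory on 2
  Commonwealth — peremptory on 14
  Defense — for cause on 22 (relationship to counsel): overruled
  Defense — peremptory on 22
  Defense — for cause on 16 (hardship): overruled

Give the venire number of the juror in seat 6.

7

Removed: #2, #10, #14, #18, #22. (#16, #17 stay — for-cause denied.)
Seating in order: seats 1–6 → #1, #3, #4, #5, #6, #7; alternates → #8, #9.
So seat 6 is #7.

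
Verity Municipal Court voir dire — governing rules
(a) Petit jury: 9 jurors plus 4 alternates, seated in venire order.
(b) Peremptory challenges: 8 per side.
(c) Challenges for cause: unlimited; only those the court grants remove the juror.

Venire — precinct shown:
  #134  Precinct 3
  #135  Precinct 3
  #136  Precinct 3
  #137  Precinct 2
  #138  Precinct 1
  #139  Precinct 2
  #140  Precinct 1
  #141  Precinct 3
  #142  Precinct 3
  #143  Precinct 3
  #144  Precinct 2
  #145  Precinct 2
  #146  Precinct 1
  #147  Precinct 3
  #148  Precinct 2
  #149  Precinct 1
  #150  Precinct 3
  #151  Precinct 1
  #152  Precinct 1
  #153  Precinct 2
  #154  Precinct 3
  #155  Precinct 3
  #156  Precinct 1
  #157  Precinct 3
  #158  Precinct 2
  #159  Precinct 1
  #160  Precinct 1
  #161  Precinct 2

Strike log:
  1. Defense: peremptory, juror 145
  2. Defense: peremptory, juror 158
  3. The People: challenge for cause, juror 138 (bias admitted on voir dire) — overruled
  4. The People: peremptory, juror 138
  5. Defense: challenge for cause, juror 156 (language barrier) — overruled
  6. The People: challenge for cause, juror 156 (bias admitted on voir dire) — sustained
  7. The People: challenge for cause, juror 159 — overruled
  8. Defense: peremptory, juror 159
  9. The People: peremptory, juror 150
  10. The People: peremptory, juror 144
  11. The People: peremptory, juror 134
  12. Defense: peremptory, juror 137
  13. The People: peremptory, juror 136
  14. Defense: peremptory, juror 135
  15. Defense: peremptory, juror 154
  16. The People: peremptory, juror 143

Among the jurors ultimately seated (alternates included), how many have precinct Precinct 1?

Removed: #134, #135, #136, #137, #138, #143, #144, #145, #150, #154, #156, #158, #159.
Seated (13 incl. alternates): #139, #140, #141, #142, #146, #147, #148, #149, #151, #152, #153, #155, #157.
Of those, in Precinct 1: #140, #146, #149, #151, #152 → 5.

5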